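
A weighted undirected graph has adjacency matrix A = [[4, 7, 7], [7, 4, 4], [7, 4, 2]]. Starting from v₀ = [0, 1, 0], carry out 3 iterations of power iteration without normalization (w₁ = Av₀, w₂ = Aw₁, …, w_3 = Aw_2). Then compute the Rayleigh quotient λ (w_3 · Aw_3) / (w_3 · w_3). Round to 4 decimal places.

w1 = Av₀ = (7, 4, 4)
w2 = Aw1 = (84, 81, 73)
w3 = Aw2 = (1414, 1204, 1058)
Aw3 = (21490, 18946, 16830)
w3·Aw3 = 1414·21490 + 1204·18946 + 1058·16830 = 71003984; w3·w3 = 1414·1414 + 1204·1204 + 1058·1058 = 4568376
λ ≈ 71003984/4568376 = 15.5425

15.5425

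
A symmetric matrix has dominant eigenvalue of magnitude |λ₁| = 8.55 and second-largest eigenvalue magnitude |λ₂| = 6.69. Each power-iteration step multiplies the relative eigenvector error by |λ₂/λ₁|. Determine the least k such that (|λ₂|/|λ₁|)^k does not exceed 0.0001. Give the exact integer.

38

|λ₂/λ₁| = 6.69/8.55 = 0.78246
Need k ≥ ln(0.0001) / ln(0.78246) = -9.2103 / -0.2453 ≈ 37.545
Smallest integer k satisfying the bound: 38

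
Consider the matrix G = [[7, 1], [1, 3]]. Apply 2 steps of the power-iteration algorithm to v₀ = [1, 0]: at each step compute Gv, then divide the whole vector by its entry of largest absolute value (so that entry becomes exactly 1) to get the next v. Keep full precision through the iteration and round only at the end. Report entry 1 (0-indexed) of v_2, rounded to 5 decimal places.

0.20000

Gv0 = (7.000000, 1.000000); divide by 7.000000 → v1 = (1.000000, 0.142857)
Gv1 = (7.142857, 1.428571); divide by 7.142857 → v2 = (1.000000, 0.200000)
Requested entry of v2: 10/50 = 0.20000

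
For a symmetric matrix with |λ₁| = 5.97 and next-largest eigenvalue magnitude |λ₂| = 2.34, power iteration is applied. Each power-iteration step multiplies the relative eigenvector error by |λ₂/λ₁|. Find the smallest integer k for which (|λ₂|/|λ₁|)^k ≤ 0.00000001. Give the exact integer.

20

|λ₂/λ₁| = 2.34/5.97 = 0.39196
Need k ≥ ln(0.00000001) / ln(0.39196) = -18.4207 / -0.9366 ≈ 19.668
Smallest integer k satisfying the bound: 20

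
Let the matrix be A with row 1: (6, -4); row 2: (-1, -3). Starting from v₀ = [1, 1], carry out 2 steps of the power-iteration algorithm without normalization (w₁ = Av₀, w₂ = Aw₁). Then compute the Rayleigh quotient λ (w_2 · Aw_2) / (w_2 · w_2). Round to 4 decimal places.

3.3982

w1 = Av₀ = (6·1 + (-4)·1; (-1)·1 + (-3)·1) = (2, -4)
w2 = Aw1 = (6·2 + (-4)·(-4); (-1)·2 + (-3)·(-4)) = (28, 10)
Aw2 = (128, -58)
w2·Aw2 = 28·128 + 10·(-58) = 3004; w2·w2 = 28·28 + 10·10 = 884
λ ≈ 3004/884 = 3.3982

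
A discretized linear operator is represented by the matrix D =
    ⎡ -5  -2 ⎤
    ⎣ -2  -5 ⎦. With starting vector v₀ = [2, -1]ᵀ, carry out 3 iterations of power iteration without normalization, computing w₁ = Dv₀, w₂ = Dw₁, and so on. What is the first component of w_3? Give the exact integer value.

-212

w1 = Dv₀ = (-8, 1)
w2 = Dw1 = (38, 11)
w3 = Dw2 = (-212, -131)
The requested component of w3 is -212.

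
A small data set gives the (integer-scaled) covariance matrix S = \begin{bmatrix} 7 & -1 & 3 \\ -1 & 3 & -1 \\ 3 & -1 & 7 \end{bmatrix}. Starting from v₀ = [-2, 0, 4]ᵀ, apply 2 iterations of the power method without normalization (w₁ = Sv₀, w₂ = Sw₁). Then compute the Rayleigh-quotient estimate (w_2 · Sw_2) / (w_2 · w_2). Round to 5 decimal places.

λ ≈ 9.16557

w1 = Sv₀ = (7·(-2) + (-1)·0 + 3·4; (-1)·(-2) + 3·0 + (-1)·4; 3·(-2) + (-1)·0 + 7·4) = (-2, -2, 22)
w2 = Sw1 = (7·(-2) + (-1)·(-2) + 3·22; (-1)·(-2) + 3·(-2) + (-1)·22; 3·(-2) + (-1)·(-2) + 7·22) = (54, -26, 150)
Sw2 = (854, -282, 1238)
w2·Sw2 = 54·854 + (-26)·(-282) + 150·1238 = 239148; w2·w2 = 54·54 + (-26)·(-26) + 150·150 = 26092
λ ≈ 239148/26092 = 9.16557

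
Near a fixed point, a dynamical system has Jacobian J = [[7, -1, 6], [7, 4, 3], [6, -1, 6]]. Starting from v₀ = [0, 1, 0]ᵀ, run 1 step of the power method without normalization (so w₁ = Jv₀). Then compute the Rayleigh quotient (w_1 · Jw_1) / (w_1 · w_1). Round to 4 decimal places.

w1 = Jv₀ = (-1, 4, -1)
Jw1 = (-17, 6, -16)
w1·Jw1 = (-1)·(-17) + 4·6 + (-1)·(-16) = 57; w1·w1 = (-1)·(-1) + 4·4 + (-1)·(-1) = 18
λ ≈ 57/18 = 3.1667

3.1667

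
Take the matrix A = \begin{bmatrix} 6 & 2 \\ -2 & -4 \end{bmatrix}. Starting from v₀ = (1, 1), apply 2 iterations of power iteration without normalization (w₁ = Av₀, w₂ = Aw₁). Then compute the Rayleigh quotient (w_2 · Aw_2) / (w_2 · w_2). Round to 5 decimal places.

5.52941

w1 = Av₀ = (6·1 + 2·1; (-2)·1 + (-4)·1) = (8, -6)
w2 = Aw1 = (6·8 + 2·(-6); (-2)·8 + (-4)·(-6)) = (36, 8)
Aw2 = (232, -104)
w2·Aw2 = 36·232 + 8·(-104) = 7520; w2·w2 = 36·36 + 8·8 = 1360
λ ≈ 7520/1360 = 5.52941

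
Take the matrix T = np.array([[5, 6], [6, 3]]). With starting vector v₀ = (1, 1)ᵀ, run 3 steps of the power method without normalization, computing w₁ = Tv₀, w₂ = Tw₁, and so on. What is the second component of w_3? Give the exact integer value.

w1 = Tv₀ = (5·1 + 6·1; 6·1 + 3·1) = (11, 9)
w2 = Tw1 = (5·11 + 6·9; 6·11 + 3·9) = (109, 93)
w3 = Tw2 = (1103, 933)
The requested component of w3 is 933.

933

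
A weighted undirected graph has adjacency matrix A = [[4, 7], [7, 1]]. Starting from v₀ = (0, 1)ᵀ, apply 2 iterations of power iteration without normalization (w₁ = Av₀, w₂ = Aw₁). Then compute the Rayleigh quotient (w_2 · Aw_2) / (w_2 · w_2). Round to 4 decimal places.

λ ≈ 8.5638

w1 = Av₀ = (7, 1)
w2 = Aw1 = (35, 50)
Aw2 = (490, 295)
w2·Aw2 = 35·490 + 50·295 = 31900; w2·w2 = 35·35 + 50·50 = 3725
λ ≈ 31900/3725 = 8.5638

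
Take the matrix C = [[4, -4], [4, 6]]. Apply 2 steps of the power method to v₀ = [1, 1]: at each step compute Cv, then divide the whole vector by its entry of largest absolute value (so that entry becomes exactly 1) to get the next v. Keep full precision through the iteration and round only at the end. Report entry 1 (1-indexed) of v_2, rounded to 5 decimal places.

-0.66667

Cv0 = (0.000000, 10.000000); divide by 10.000000 → v1 = (0.000000, 1.000000)
Cv1 = (-4.000000, 6.000000); divide by 6.000000 → v2 = (-0.666667, 1.000000)
Requested entry of v2: -40/60 = -0.66667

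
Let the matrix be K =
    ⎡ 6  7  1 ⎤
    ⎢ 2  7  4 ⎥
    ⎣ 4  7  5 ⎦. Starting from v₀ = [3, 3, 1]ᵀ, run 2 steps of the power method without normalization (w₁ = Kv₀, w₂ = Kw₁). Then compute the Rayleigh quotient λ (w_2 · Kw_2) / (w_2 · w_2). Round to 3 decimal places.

13.921

w1 = Kv₀ = (40, 31, 38)
w2 = Kw1 = (495, 449, 567)
Kw2 = (6680, 6401, 7958)
w2·Kw2 = 495·6680 + 449·6401 + 567·7958 = 10692835; w2·w2 = 495·495 + 449·449 + 567·567 = 768115
λ ≈ 10692835/768115 = 13.921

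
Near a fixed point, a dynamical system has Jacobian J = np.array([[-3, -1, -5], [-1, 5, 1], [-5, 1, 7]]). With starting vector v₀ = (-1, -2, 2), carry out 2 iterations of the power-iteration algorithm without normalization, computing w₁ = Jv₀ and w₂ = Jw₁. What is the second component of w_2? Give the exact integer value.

-13

w1 = Jv₀ = (-5, -7, 17)
w2 = Jw1 = (-63, -13, 137)
The requested component of w2 is -13.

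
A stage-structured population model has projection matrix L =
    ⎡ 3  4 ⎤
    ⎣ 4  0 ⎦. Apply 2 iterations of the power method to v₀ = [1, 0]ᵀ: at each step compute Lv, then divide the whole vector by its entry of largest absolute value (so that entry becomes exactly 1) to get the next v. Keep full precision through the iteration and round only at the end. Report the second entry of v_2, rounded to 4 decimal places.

0.4800

Lv0 = (3.00000, 4.00000); divide by 4.00000 → v1 = (0.75000, 1.00000)
Lv1 = (6.25000, 3.00000); divide by 6.25000 → v2 = (1.00000, 0.48000)
Requested entry of v2: 12/25 = 0.4800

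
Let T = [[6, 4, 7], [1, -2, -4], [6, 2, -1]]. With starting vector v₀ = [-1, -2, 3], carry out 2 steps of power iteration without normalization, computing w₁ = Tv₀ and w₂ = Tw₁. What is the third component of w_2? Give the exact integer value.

w1 = Tv₀ = (7, -9, -13)
w2 = Tw1 = (-85, 77, 37)
The requested component of w2 is 37.

37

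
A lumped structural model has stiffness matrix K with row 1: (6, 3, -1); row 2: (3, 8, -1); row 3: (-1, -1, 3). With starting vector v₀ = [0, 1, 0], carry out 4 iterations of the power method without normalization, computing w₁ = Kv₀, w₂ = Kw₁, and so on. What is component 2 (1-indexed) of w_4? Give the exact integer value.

w1 = Kv₀ = (6·0 + 3·1 + (-1)·0; 3·0 + 8·1 + (-1)·0; (-1)·0 + (-1)·1 + 3·0) = (3, 8, -1)
w2 = Kw1 = (6·3 + 3·8 + (-1)·(-1); 3·3 + 8·8 + (-1)·(-1); (-1)·3 + (-1)·8 + 3·(-1)) = (43, 74, -14)
w3 = Kw2 = (494, 735, -159)
w4 = Kw3 = (5328, 7521, -1706)
The requested component of w4 is 7521.

7521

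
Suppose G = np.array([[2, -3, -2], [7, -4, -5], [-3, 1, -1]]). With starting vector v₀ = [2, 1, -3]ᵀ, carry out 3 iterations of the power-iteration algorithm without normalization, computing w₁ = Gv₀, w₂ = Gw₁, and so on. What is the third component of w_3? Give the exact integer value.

124

w1 = Gv₀ = (7, 25, -2)
w2 = Gw1 = (-57, -41, 6)
w3 = Gw2 = (-3, -265, 124)
The requested component of w3 is 124.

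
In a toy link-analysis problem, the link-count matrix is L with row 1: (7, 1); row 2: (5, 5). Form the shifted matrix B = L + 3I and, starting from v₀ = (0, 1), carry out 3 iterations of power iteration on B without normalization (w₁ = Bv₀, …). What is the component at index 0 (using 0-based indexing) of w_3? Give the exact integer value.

B = L + 3I has rows (10, 1); (5, 8)
w1 = Bv₀ = (10·0 + 1·1; 5·0 + 8·1) = (1, 8)
w2 = Bw1 = (10·1 + 1·8; 5·1 + 8·8) = (18, 69)
w3 = Bw2 = (249, 642)
Requested component of w3: 249

249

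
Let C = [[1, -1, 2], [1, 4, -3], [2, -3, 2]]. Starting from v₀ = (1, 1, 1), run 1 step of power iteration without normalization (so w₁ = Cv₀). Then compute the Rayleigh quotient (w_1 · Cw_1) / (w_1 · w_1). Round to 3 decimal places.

λ ≈ 2.000

w1 = Cv₀ = (1·1 + (-1)·1 + 2·1; 1·1 + 4·1 + (-3)·1; 2·1 + (-3)·1 + 2·1) = (2, 2, 1)
Cw1 = (2, 7, 0)
w1·Cw1 = 2·2 + 2·7 + 1·0 = 18; w1·w1 = 2·2 + 2·2 + 1·1 = 9
λ ≈ 18/9 = 2.000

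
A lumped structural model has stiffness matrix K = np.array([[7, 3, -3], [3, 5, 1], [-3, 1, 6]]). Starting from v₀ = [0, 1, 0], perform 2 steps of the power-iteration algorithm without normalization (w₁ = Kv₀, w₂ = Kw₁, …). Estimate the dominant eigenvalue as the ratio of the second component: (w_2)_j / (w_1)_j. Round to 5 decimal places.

λ ≈ 7.00000

w1 = Kv₀ = (7·0 + 3·1 + (-3)·0; 3·0 + 5·1 + 1·0; (-3)·0 + 1·1 + 6·0) = (3, 5, 1)
w2 = Kw1 = (7·3 + 3·5 + (-3)·1; 3·3 + 5·5 + 1·1; (-3)·3 + 1·5 + 6·1) = (33, 35, 2)
Ratio at component: 35 / 5 = 7.00000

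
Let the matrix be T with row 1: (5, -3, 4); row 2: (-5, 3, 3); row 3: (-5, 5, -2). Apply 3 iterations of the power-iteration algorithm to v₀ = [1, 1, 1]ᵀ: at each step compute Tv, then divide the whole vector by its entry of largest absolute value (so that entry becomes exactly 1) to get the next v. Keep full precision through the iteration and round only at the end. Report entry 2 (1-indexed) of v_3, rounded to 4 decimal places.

Tv0 = (6.00000, 1.00000, -2.00000); divide by 6.00000 → v1 = (1.00000, 0.16667, -0.33333)
Tv1 = (3.16667, -5.50000, -3.50000); divide by -5.50000 → v2 = (-0.57576, 1.00000, 0.63636)
Tv2 = (-3.33333, 7.78788, 6.60606); divide by 7.78788 → v3 = (-0.42802, 1.00000, 0.84825)
Requested entry of v3: -257/-257 = 1.0000

1.0000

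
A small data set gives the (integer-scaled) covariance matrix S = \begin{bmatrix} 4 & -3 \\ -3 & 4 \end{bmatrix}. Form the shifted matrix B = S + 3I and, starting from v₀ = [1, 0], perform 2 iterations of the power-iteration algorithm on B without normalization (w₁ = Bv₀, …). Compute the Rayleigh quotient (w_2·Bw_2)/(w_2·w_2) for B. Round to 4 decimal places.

B = S + 3I has rows (7, -3); (-3, 7)
w1 = Bv₀ = (7·1 + (-3)·0; (-3)·1 + 7·0) = (7, -3)
w2 = Bw1 = (7·7 + (-3)·(-3); (-3)·7 + 7·(-3)) = (58, -42)
Bw2 = (532, -468)
w2·Bw2 = 50512; w2·w2 = 5128; μ ≈ 50512/5128 = 9.8502

9.8502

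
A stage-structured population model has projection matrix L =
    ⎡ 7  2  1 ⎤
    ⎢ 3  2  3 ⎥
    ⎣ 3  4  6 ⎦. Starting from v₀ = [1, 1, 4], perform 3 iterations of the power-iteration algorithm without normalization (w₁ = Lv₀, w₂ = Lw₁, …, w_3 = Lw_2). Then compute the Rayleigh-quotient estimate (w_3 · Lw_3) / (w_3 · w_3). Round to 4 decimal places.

λ ≈ 10.2425

w1 = Lv₀ = (13, 17, 31)
w2 = Lw1 = (156, 166, 293)
w3 = Lw2 = (1717, 1679, 2890)
Lw3 = (18267, 17179, 29207)
w3·Lw3 = 1717·18267 + 1679·17179 + 2890·29207 = 144616210; w3·w3 = 1717·1717 + 1679·1679 + 2890·2890 = 14119230
λ ≈ 144616210/14119230 = 10.2425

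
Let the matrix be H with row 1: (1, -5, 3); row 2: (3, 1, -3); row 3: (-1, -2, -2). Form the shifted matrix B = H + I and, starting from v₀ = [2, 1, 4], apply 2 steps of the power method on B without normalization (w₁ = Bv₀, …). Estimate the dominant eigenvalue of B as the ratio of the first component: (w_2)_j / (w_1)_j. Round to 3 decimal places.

1.636

B = H + I has rows (2, -5, 3); (3, 2, -3); (-1, -2, -1)
w1 = Bv₀ = (2·2 + (-5)·1 + 3·4; 3·2 + 2·1 + (-3)·4; (-1)·2 + (-2)·1 + (-1)·4) = (11, -4, -8)
w2 = Bw1 = (2·11 + (-5)·(-4) + 3·(-8); 3·11 + 2·(-4) + (-3)·(-8); (-1)·11 + (-2)·(-4) + (-1)·(-8)) = (18, 49, 5)
Ratio: 18/11 = 1.636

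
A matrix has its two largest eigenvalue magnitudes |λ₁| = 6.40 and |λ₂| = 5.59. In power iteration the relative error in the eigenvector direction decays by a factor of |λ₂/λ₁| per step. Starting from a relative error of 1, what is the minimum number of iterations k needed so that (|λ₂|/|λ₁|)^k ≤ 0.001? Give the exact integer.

52

|λ₂/λ₁| = 5.59/6.40 = 0.87344
Need k ≥ ln(0.001) / ln(0.87344) = -6.9078 / -0.1353 ≈ 51.048
Smallest integer k satisfying the bound: 52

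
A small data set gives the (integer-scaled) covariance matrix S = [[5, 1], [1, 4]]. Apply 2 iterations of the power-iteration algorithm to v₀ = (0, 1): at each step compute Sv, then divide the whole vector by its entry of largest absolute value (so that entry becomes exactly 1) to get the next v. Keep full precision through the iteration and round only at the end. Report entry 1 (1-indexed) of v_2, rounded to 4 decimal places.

Sv0 = (1.00000, 4.00000); divide by 4.00000 → v1 = (0.25000, 1.00000)
Sv1 = (2.25000, 4.25000); divide by 4.25000 → v2 = (0.52941, 1.00000)
Requested entry of v2: 9/17 = 0.5294

0.5294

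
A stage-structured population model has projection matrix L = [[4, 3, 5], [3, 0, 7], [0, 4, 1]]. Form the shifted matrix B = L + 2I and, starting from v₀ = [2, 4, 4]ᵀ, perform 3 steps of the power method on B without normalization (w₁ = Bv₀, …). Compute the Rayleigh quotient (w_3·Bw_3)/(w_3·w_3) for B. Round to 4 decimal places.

μ ≈ 10.2169

B = L + 2I has rows (6, 3, 5); (3, 2, 7); (0, 4, 3)
w1 = Bv₀ = (6·2 + 3·4 + 5·4; 3·2 + 2·4 + 7·4; 0·2 + 4·4 + 3·4) = (44, 42, 28)
w2 = Bw1 = (6·44 + 3·42 + 5·28; 3·44 + 2·42 + 7·28; 0·44 + 4·42 + 3·28) = (530, 412, 252)
w3 = Bw2 = (5676, 4178, 2404)
Bw3 = (58610, 42212, 23924)
w3·Bw3 = 566545392; w3·w3 = 55451876; μ ≈ 566545392/55451876 = 10.2169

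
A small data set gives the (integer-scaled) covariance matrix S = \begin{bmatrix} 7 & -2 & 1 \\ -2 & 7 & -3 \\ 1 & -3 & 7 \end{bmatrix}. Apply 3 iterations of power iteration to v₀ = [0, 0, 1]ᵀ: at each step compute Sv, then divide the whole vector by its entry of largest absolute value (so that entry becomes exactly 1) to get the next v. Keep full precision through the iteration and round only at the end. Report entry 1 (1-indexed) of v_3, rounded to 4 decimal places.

0.5080

Sv0 = (1.00000, -3.00000, 7.00000); divide by 7.00000 → v1 = (0.14286, -0.42857, 1.00000)
Sv1 = (2.85714, -6.28571, 8.42857); divide by 8.42857 → v2 = (0.33898, -0.74576, 1.00000)
Sv2 = (4.86441, -8.89831, 9.57627); divide by 9.57627 → v3 = (0.50796, -0.92920, 1.00000)
Requested entry of v3: 287/565 = 0.5080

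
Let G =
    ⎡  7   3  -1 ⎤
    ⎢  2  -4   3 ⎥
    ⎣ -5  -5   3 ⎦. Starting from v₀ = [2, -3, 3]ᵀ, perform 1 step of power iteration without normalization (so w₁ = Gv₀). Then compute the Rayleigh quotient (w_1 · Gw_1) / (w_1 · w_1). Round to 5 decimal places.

w1 = Gv₀ = (7·2 + 3·(-3) + (-1)·3; 2·2 + (-4)·(-3) + 3·3; (-5)·2 + (-5)·(-3) + 3·3) = (2, 25, 14)
Gw1 = (75, -54, -93)
w1·Gw1 = 2·75 + 25·(-54) + 14·(-93) = -2502; w1·w1 = 2·2 + 25·25 + 14·14 = 825
λ ≈ -2502/825 = -3.03273

λ ≈ -3.03273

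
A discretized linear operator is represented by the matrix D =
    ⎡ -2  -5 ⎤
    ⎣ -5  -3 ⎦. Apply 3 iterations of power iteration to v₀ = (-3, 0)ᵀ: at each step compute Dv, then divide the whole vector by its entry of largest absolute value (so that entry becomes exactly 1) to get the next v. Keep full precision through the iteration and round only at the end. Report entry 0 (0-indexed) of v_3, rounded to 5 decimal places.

Dv0 = (6.000000, 15.000000); divide by 15.000000 → v1 = (0.400000, 1.000000)
Dv1 = (-5.800000, -5.000000); divide by -5.800000 → v2 = (1.000000, 0.862069)
Dv2 = (-6.310345, -7.586207); divide by -7.586207 → v3 = (0.831818, 1.000000)
Requested entry of v3: 549/660 = 0.83182

0.83182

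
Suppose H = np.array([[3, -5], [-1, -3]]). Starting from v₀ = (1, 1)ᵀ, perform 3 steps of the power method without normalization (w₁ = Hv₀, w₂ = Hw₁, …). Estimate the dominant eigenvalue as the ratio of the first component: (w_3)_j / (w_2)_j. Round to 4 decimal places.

w1 = Hv₀ = (3·1 + (-5)·1; (-1)·1 + (-3)·1) = (-2, -4)
w2 = Hw1 = (3·(-2) + (-5)·(-4); (-1)·(-2) + (-3)·(-4)) = (14, 14)
w3 = Hw2 = (-28, -56)
Ratio at component: -28 / 14 = -2.0000

λ ≈ -2.0000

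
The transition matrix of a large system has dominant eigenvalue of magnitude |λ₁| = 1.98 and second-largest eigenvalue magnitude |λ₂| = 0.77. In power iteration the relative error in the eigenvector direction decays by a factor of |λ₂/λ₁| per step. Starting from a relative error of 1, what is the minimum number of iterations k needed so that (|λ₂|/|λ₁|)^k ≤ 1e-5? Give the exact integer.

|λ₂/λ₁| = 0.77/1.98 = 0.38889
Need k ≥ ln(1e-5) / ln(0.38889) = -11.5129 / -0.9445 ≈ 12.190
Smallest integer k satisfying the bound: 13

13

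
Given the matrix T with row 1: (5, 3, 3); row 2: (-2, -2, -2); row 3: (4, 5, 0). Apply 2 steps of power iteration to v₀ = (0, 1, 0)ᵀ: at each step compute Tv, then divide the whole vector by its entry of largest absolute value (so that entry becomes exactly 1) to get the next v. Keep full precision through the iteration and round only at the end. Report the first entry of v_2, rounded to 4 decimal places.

1.0000

Tv0 = (3.00000, -2.00000, 5.00000); divide by 5.00000 → v1 = (0.60000, -0.40000, 1.00000)
Tv1 = (4.80000, -2.40000, 0.40000); divide by 4.80000 → v2 = (1.00000, -0.50000, 0.08333)
Requested entry of v2: 24/24 = 1.0000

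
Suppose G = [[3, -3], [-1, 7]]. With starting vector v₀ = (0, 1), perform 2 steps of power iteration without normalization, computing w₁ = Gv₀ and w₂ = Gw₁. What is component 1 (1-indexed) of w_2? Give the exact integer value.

w1 = Gv₀ = (3·0 + (-3)·1; (-1)·0 + 7·1) = (-3, 7)
w2 = Gw1 = (3·(-3) + (-3)·7; (-1)·(-3) + 7·7) = (-30, 52)
The requested component of w2 is -30.

-30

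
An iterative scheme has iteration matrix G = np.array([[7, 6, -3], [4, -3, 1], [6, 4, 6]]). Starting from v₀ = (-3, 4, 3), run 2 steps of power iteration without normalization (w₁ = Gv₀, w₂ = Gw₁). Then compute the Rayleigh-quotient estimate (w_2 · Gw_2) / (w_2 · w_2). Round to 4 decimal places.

w1 = Gv₀ = (-6, -21, 16)
w2 = Gw1 = (-216, 55, -24)
Gw2 = (-1110, -1053, -1220)
w2·Gw2 = (-216)·(-1110) + 55·(-1053) + (-24)·(-1220) = 211125; w2·w2 = (-216)·(-216) + 55·55 + (-24)·(-24) = 50257
λ ≈ 211125/50257 = 4.2009

λ ≈ 4.2009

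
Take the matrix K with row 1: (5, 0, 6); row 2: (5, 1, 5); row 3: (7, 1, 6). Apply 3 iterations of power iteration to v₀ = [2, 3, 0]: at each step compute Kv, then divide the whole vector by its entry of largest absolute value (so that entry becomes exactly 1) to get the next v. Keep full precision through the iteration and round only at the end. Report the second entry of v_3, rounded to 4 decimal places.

0.7894

Kv0 = (10.00000, 13.00000, 17.00000); divide by 17.00000 → v1 = (0.58824, 0.76471, 1.00000)
Kv1 = (8.94118, 8.70588, 10.88235); divide by 10.88235 → v2 = (0.82162, 0.80000, 1.00000)
Kv2 = (10.10811, 9.90811, 12.55135); divide by 12.55135 → v3 = (0.80534, 0.78941, 1.00000)
Requested entry of v3: 1833/2322 = 0.7894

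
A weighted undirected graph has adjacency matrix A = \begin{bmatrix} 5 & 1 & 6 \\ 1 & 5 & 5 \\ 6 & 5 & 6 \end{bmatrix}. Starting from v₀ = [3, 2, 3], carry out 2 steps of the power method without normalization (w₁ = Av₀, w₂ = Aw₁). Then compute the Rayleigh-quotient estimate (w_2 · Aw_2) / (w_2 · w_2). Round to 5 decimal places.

λ ≈ 13.80306

w1 = Av₀ = (35, 28, 46)
w2 = Aw1 = (479, 405, 626)
Aw2 = (6556, 5634, 8655)
w2·Aw2 = 479·6556 + 405·5634 + 626·8655 = 10840124; w2·w2 = 479·479 + 405·405 + 626·626 = 785342
λ ≈ 10840124/785342 = 13.80306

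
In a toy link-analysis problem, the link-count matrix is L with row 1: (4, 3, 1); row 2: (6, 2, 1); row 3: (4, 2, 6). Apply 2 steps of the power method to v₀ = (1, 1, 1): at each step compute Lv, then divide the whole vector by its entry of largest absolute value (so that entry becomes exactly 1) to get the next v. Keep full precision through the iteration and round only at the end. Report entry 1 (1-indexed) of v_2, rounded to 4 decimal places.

0.5820

Lv0 = (8.00000, 9.00000, 12.00000); divide by 12.00000 → v1 = (0.66667, 0.75000, 1.00000)
Lv1 = (5.91667, 6.50000, 10.16667); divide by 10.16667 → v2 = (0.58197, 0.63934, 1.00000)
Requested entry of v2: 71/122 = 0.5820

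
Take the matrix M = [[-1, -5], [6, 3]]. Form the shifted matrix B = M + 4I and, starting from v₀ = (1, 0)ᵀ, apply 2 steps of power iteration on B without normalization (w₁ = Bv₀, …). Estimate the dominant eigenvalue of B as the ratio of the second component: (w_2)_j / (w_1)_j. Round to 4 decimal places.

10.0000

B = M + 4I has rows (3, -5); (6, 7)
w1 = Bv₀ = (3·1 + (-5)·0; 6·1 + 7·0) = (3, 6)
w2 = Bw1 = (3·3 + (-5)·6; 6·3 + 7·6) = (-21, 60)
Ratio: 60/6 = 10.0000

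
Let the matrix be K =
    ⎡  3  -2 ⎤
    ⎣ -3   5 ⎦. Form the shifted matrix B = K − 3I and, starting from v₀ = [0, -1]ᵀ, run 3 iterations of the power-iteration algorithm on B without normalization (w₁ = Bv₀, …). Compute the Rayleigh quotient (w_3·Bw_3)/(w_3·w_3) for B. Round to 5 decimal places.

B = K − 3I has rows (0, -2); (-3, 2)
w1 = Bv₀ = (2, -2)
w2 = Bw1 = (4, -10)
w3 = Bw2 = (20, -32)
Bw3 = (64, -124)
w3·Bw3 = 5248; w3·w3 = 1424; μ ≈ 5248/1424 = 3.68539

3.68539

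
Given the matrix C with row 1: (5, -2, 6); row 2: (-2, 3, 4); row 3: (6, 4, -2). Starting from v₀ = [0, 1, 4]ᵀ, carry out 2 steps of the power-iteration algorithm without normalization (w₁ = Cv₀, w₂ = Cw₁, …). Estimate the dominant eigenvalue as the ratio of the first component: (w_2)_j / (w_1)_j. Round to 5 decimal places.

w1 = Cv₀ = (5·0 + (-2)·1 + 6·4; (-2)·0 + 3·1 + 4·4; 6·0 + 4·1 + (-2)·4) = (22, 19, -4)
w2 = Cw1 = (5·22 + (-2)·19 + 6·(-4); (-2)·22 + 3·19 + 4·(-4); 6·22 + 4·19 + (-2)·(-4)) = (48, -3, 216)
Ratio at component: 48 / 22 = 2.18182

λ ≈ 2.18182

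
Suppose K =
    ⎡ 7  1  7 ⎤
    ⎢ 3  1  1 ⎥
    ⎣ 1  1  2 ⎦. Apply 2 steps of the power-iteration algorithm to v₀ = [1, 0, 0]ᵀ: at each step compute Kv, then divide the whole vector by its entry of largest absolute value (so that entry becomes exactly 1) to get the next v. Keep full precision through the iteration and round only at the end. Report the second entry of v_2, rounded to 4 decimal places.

Kv0 = (7.00000, 3.00000, 1.00000); divide by 7.00000 → v1 = (1.00000, 0.42857, 0.14286)
Kv1 = (8.42857, 3.57143, 1.71429); divide by 8.42857 → v2 = (1.00000, 0.42373, 0.20339)
Requested entry of v2: 25/59 = 0.4237

0.4237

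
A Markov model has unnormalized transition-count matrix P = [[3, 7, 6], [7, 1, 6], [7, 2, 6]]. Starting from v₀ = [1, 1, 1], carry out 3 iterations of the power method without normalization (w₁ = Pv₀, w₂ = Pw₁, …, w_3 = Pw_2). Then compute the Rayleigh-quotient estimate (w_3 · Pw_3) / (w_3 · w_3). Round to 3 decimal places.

λ ≈ 15.130

w1 = Pv₀ = (16, 14, 15)
w2 = Pw1 = (236, 216, 230)
w3 = Pw2 = (3600, 3248, 3464)
Pw3 = (54320, 49232, 52480)
w3·Pw3 = 3600·54320 + 3248·49232 + 3464·52480 = 537248256; w3·w3 = 3600·3600 + 3248·3248 + 3464·3464 = 35508800
λ ≈ 537248256/35508800 = 15.130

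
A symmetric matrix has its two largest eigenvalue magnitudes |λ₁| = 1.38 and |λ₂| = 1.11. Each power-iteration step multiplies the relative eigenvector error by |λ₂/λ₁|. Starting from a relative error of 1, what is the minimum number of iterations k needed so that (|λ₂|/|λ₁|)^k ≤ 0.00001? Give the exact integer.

53

|λ₂/λ₁| = 1.11/1.38 = 0.80435
Need k ≥ ln(0.00001) / ln(0.80435) = -11.5129 / -0.2177 ≈ 52.879
Smallest integer k satisfying the bound: 53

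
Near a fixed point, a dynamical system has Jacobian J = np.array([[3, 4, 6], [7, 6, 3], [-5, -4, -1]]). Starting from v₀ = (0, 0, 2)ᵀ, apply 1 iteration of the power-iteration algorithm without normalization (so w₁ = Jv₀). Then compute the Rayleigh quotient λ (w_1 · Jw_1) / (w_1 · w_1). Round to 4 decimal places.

λ ≈ 7.7391

w1 = Jv₀ = (12, 6, -2)
Jw1 = (48, 114, -82)
w1·Jw1 = 12·48 + 6·114 + (-2)·(-82) = 1424; w1·w1 = 12·12 + 6·6 + (-2)·(-2) = 184
λ ≈ 1424/184 = 7.7391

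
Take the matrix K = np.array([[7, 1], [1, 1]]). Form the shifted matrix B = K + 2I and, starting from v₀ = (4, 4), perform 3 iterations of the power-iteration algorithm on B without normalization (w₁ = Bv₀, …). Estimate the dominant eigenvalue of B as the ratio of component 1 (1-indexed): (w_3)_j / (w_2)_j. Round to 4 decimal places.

B = K + 2I has rows (9, 1); (1, 3)
w1 = Bv₀ = (40, 16)
w2 = Bw1 = (376, 88)
w3 = Bw2 = (3472, 640)
Ratio: 3472/376 = 9.2340

μ ≈ 9.2340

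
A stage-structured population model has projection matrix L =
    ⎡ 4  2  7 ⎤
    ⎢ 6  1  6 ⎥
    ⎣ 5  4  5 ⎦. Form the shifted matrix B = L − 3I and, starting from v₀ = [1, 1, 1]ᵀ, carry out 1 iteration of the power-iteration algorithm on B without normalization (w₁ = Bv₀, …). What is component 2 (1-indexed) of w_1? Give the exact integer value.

B = L − 3I has rows (1, 2, 7); (6, -2, 6); (5, 4, 2)
w1 = Bv₀ = (1·1 + 2·1 + 7·1; 6·1 + (-2)·1 + 6·1; 5·1 + 4·1 + 2·1) = (10, 10, 11)
Requested component of w1: 10

10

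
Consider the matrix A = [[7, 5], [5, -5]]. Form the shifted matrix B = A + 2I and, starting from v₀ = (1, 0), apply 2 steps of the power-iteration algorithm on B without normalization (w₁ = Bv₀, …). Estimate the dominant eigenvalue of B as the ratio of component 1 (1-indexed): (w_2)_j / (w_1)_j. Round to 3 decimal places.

B = A + 2I has rows (9, 5); (5, -3)
w1 = Bv₀ = (9, 5)
w2 = Bw1 = (106, 30)
Ratio: 106/9 = 11.778

μ ≈ 11.778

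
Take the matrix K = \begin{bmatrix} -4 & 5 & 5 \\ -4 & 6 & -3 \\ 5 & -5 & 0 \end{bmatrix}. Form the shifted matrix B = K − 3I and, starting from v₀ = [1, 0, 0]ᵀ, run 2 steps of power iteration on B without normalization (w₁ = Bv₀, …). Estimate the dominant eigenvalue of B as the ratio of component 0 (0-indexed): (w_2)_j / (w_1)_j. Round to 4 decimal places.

μ ≈ -7.7143

B = K − 3I has rows (-7, 5, 5); (-4, 3, -3); (5, -5, -3)
w1 = Bv₀ = (-7, -4, 5)
w2 = Bw1 = (54, 1, -30)
Ratio: 54/-7 = -7.7143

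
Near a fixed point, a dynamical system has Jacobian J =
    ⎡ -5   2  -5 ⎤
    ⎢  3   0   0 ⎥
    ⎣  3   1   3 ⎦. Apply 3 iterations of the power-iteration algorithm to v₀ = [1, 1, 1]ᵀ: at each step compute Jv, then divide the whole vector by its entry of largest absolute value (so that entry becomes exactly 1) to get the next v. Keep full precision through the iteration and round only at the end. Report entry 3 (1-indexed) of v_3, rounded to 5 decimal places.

-0.08738

Jv0 = (-8.000000, 3.000000, 7.000000); divide by -8.000000 → v1 = (1.000000, -0.375000, -0.875000)
Jv1 = (-1.375000, 3.000000, 0.000000); divide by 3.000000 → v2 = (-0.458333, 1.000000, 0.000000)
Jv2 = (4.291667, -1.375000, -0.375000); divide by 4.291667 → v3 = (1.000000, -0.320388, -0.087379)
Requested entry of v3: 9/-103 = -0.08738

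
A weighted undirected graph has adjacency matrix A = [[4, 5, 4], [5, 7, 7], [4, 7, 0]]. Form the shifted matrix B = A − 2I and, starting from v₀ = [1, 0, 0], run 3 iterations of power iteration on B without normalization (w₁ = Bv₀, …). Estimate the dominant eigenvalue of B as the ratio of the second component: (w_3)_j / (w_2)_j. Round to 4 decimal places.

B = A − 2I has rows (2, 5, 4); (5, 5, 7); (4, 7, -2)
w1 = Bv₀ = (2·1 + 5·0 + 4·0; 5·1 + 5·0 + 7·0; 4·1 + 7·0 + (-2)·0) = (2, 5, 4)
w2 = Bw1 = (2·2 + 5·5 + 4·4; 5·2 + 5·5 + 7·4; 4·2 + 7·5 + (-2)·4) = (45, 63, 35)
w3 = Bw2 = (545, 785, 551)
Ratio: 785/63 = 12.4603

μ ≈ 12.4603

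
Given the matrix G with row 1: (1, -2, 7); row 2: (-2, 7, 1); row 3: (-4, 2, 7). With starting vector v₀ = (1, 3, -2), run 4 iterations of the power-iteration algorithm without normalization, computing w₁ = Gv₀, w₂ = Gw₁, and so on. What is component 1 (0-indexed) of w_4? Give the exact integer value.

w1 = Gv₀ = (1·1 + (-2)·3 + 7·(-2); (-2)·1 + 7·3 + 1·(-2); (-4)·1 + 2·3 + 7·(-2)) = (-19, 17, -12)
w2 = Gw1 = (1·(-19) + (-2)·17 + 7·(-12); (-2)·(-19) + 7·17 + 1·(-12); (-4)·(-19) + 2·17 + 7·(-12)) = (-137, 145, 26)
w3 = Gw2 = (-245, 1315, 1020)
w4 = Gw3 = (4265, 10715, 10750)
The requested component of w4 is 10715.

10715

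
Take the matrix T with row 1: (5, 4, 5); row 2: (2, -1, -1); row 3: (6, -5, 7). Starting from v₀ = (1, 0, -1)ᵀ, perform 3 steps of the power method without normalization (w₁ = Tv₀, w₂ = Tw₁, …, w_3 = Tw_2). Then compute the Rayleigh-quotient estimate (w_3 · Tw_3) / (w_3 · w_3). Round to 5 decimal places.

w1 = Tv₀ = (5·1 + 4·0 + 5·(-1); 2·1 + (-1)·0 + (-1)·(-1); 6·1 + (-5)·0 + 7·(-1)) = (0, 3, -1)
w2 = Tw1 = (5·0 + 4·3 + 5·(-1); 2·0 + (-1)·3 + (-1)·(-1); 6·0 + (-5)·3 + 7·(-1)) = (7, -2, -22)
w3 = Tw2 = (-83, 38, -102)
Tw3 = (-773, -102, -1402)
w3·Tw3 = (-83)·(-773) + 38·(-102) + (-102)·(-1402) = 203287; w3·w3 = (-83)·(-83) + 38·38 + (-102)·(-102) = 18737
λ ≈ 203287/18737 = 10.84950

10.84950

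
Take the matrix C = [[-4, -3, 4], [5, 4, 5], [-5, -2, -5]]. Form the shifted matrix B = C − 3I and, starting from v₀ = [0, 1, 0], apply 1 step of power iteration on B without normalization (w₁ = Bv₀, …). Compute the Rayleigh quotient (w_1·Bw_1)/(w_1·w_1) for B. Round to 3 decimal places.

μ ≈ -8.000

B = C − 3I has rows (-7, -3, 4); (5, 1, 5); (-5, -2, -8)
w1 = Bv₀ = (-3, 1, -2)
Bw1 = (10, -24, 29)
w1·Bw1 = -112; w1·w1 = 14; μ ≈ -112/14 = -8.000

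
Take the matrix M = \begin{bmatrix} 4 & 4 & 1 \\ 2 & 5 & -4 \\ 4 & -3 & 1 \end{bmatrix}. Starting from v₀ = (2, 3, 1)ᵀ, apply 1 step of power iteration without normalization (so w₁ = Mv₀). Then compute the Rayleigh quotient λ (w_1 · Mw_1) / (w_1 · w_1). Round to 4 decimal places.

w1 = Mv₀ = (4·2 + 4·3 + 1·1; 2·2 + 5·3 + (-4)·1; 4·2 + (-3)·3 + 1·1) = (21, 15, 0)
Mw1 = (144, 117, 39)
w1·Mw1 = 21·144 + 15·117 + 0·39 = 4779; w1·w1 = 21·21 + 15·15 + 0·0 = 666
λ ≈ 4779/666 = 7.1757

λ ≈ 7.1757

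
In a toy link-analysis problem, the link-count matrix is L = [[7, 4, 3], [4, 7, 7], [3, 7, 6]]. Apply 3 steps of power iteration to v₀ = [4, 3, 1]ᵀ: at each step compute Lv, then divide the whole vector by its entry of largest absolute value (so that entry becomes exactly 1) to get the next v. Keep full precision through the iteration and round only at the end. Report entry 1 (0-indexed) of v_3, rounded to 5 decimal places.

Lv0 = (43.000000, 44.000000, 39.000000); divide by 44.000000 → v1 = (0.977273, 1.000000, 0.886364)
Lv1 = (13.500000, 17.113636, 15.250000); divide by 17.113636 → v2 = (0.788845, 1.000000, 0.891102)
Lv2 = (12.195219, 16.393094, 14.713147); divide by 16.393094 → v3 = (0.743924, 1.000000, 0.897521)
Requested entry of v3: 12344/12344 = 1.00000

1.00000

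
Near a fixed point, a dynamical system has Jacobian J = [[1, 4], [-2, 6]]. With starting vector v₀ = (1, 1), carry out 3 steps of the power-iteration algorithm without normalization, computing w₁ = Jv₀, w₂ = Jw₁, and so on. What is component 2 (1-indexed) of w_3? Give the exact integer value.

w1 = Jv₀ = (1·1 + 4·1; (-2)·1 + 6·1) = (5, 4)
w2 = Jw1 = (1·5 + 4·4; (-2)·5 + 6·4) = (21, 14)
w3 = Jw2 = (77, 42)
The requested component of w3 is 42.

42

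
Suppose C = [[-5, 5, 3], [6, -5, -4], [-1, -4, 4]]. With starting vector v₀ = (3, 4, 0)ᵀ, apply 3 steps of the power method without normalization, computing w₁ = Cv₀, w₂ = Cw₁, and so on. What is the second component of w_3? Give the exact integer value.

-840

w1 = Cv₀ = ((-5)·3 + 5·4 + 3·0; 6·3 + (-5)·4 + (-4)·0; (-1)·3 + (-4)·4 + 4·0) = (5, -2, -19)
w2 = Cw1 = ((-5)·5 + 5·(-2) + 3·(-19); 6·5 + (-5)·(-2) + (-4)·(-19); (-1)·5 + (-4)·(-2) + 4·(-19)) = (-92, 116, -73)
w3 = Cw2 = (821, -840, -664)
The requested component of w3 is -840.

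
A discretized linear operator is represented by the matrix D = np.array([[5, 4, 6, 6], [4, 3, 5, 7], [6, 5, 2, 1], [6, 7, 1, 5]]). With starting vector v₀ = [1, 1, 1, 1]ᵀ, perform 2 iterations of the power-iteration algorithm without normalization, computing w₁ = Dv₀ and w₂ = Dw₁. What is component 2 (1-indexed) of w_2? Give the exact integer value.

344

w1 = Dv₀ = (5·1 + 4·1 + 6·1 + 6·1; 4·1 + 3·1 + 5·1 + 7·1; 6·1 + 5·1 + 2·1 + 1·1; 6·1 + 7·1 + 1·1 + 5·1) = (21, 19, 14, 19)
w2 = Dw1 = (5·21 + 4·19 + 6·14 + 6·19; 4·21 + 3·19 + 5·14 + 7·19; 6·21 + 5·19 + 2·14 + 1·19; 6·21 + 7·19 + 1·14 + 5·19) = (379, 344, 268, 368)
The requested component of w2 is 344.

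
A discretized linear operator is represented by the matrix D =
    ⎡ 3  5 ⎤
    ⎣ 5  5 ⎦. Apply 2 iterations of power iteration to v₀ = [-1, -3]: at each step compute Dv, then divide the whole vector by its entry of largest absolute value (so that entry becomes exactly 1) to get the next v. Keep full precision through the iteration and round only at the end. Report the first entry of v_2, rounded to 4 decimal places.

Dv0 = (-18.00000, -20.00000); divide by -20.00000 → v1 = (0.90000, 1.00000)
Dv1 = (7.70000, 9.50000); divide by 9.50000 → v2 = (0.81053, 1.00000)
Requested entry of v2: -154/-190 = 0.8105

0.8105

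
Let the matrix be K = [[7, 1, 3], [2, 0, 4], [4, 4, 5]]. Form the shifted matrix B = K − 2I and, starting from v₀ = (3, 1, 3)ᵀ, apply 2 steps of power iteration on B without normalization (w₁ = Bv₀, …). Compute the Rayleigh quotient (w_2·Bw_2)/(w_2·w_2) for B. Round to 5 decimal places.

μ ≈ 8.83801

B = K − 2I has rows (5, 1, 3); (2, -2, 4); (4, 4, 3)
w1 = Bv₀ = (5·3 + 1·1 + 3·3; 2·3 + (-2)·1 + 4·3; 4·3 + 4·1 + 3·3) = (25, 16, 25)
w2 = Bw1 = (5·25 + 1·16 + 3·25; 2·25 + (-2)·16 + 4·25; 4·25 + 4·16 + 3·25) = (216, 118, 239)
Bw2 = (1915, 1152, 2053)
w2·Bw2 = 1040243; w2·w2 = 117701; μ ≈ 1040243/117701 = 8.83801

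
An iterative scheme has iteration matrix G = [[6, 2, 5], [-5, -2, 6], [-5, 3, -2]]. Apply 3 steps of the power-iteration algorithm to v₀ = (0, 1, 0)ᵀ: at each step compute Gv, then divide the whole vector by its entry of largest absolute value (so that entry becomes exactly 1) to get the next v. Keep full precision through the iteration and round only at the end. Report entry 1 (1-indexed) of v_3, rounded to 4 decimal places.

-0.1919

Gv0 = (2.00000, -2.00000, 3.00000); divide by 3.00000 → v1 = (0.66667, -0.66667, 1.00000)
Gv1 = (7.66667, 4.00000, -7.33333); divide by 7.66667 → v2 = (1.00000, 0.52174, -0.95652)
Gv2 = (2.26087, -11.78261, -1.52174); divide by -11.78261 → v3 = (-0.19188, 1.00000, 0.12915)
Requested entry of v3: 52/-271 = -0.1919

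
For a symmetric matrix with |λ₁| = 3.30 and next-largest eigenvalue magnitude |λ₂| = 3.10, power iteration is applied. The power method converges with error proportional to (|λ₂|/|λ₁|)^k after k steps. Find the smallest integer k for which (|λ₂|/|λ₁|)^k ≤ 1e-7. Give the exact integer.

|λ₂/λ₁| = 3.10/3.30 = 0.93939
Need k ≥ ln(1e-7) / ln(0.93939) = -16.1181 / -0.0625 ≈ 257.806
Smallest integer k satisfying the bound: 258

258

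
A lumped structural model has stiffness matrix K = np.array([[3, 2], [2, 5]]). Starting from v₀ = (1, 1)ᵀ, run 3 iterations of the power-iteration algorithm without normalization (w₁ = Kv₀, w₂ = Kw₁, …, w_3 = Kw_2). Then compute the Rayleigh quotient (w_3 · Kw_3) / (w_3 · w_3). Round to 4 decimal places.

w1 = Kv₀ = (3·1 + 2·1; 2·1 + 5·1) = (5, 7)
w2 = Kw1 = (3·5 + 2·7; 2·5 + 5·7) = (29, 45)
w3 = Kw2 = (177, 283)
Kw3 = (1097, 1769)
w3·Kw3 = 177·1097 + 283·1769 = 694796; w3·w3 = 177·177 + 283·283 = 111418
λ ≈ 694796/111418 = 6.2359

6.2359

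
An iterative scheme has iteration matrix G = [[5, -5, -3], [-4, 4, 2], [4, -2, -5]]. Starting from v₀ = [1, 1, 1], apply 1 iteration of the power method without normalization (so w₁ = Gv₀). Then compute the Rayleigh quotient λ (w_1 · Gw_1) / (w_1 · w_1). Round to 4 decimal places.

w1 = Gv₀ = (-3, 2, -3)
Gw1 = (-16, 14, -1)
w1·Gw1 = (-3)·(-16) + 2·14 + (-3)·(-1) = 79; w1·w1 = (-3)·(-3) + 2·2 + (-3)·(-3) = 22
λ ≈ 79/22 = 3.5909

λ ≈ 3.5909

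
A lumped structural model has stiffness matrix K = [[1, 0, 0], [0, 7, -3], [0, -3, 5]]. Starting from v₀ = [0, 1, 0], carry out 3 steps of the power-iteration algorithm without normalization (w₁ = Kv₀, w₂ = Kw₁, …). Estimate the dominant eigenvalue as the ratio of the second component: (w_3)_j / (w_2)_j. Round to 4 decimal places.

λ ≈ 8.8621

w1 = Kv₀ = (1·0 + 0·1 + 0·0; 0·0 + 7·1 + (-3)·0; 0·0 + (-3)·1 + 5·0) = (0, 7, -3)
w2 = Kw1 = (1·0 + 0·7 + 0·(-3); 0·0 + 7·7 + (-3)·(-3); 0·0 + (-3)·7 + 5·(-3)) = (0, 58, -36)
w3 = Kw2 = (0, 514, -354)
Ratio at component: 514 / 58 = 8.8621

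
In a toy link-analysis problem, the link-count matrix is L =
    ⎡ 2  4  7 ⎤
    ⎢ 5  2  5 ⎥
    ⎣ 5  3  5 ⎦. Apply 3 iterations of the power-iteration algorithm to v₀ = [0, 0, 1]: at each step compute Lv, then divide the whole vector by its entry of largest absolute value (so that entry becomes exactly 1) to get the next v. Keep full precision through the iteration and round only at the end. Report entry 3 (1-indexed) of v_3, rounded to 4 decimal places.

0.9862

Lv0 = (7.00000, 5.00000, 5.00000); divide by 7.00000 → v1 = (1.00000, 0.71429, 0.71429)
Lv1 = (9.85714, 10.00000, 10.71429); divide by 10.71429 → v2 = (0.92000, 0.93333, 1.00000)
Lv2 = (12.57333, 11.46667, 12.40000); divide by 12.57333 → v3 = (1.00000, 0.91198, 0.98621)
Requested entry of v3: 930/943 = 0.9862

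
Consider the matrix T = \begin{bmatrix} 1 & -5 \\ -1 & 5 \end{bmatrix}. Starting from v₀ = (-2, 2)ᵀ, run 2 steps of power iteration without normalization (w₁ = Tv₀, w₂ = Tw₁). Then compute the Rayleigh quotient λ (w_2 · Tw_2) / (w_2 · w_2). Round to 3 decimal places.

6.000

w1 = Tv₀ = (-12, 12)
w2 = Tw1 = (-72, 72)
Tw2 = (-432, 432)
w2·Tw2 = (-72)·(-432) + 72·432 = 62208; w2·w2 = (-72)·(-72) + 72·72 = 10368
λ ≈ 62208/10368 = 6.000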